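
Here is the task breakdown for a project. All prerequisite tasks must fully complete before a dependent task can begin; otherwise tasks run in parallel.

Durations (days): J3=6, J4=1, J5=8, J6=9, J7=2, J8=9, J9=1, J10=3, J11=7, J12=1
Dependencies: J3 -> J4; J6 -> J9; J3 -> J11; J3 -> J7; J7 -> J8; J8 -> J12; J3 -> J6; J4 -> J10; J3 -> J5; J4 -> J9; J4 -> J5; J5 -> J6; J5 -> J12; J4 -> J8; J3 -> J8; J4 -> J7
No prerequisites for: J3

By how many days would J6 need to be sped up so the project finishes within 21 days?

Current finish: 25 days; target: 21.
J6 is on every critical path, so each day cut from J6 cuts the finish by one (this holds down to a finish of 19).
Need 25 − 21 = 4 days off J6 → J6 becomes 5 days, finish becomes 21.

4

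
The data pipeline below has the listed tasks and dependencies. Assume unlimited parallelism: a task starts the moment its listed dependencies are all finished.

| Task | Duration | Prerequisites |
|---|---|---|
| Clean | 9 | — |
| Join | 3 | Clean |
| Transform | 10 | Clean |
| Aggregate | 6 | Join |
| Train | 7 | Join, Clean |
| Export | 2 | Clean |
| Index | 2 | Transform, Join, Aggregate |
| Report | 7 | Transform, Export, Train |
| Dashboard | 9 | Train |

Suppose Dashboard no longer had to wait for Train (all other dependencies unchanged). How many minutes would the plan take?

26

Before: longest chain Clean→Join→Train→Dashboard = 9+3+7+9 = 28, finish 28.
Without Train→Dashboard, Dashboard's earliest start moves from 19 to 0.
The longest chain is now Clean→Join→Train→Report = 9+3+7+7 = 26, so the plan takes 26 minutes.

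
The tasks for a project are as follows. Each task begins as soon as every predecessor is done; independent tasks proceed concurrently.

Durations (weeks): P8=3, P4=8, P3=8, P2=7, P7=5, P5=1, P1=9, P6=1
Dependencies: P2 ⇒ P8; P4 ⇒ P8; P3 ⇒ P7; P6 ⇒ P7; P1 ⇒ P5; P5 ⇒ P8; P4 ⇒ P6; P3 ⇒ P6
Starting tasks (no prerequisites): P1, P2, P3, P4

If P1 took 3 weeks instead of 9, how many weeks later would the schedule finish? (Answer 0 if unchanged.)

0

Critical path before the change: P3→P6→P7 = 8+1+5 = 14 giving 14 weeks.
The longest path through P1 is only 13 weeks, so P1 has float 1.
The critical path is still P3→P6→P7; finish is now 14 weeks.
Change in finish: 14 − 14 = +0 weeks.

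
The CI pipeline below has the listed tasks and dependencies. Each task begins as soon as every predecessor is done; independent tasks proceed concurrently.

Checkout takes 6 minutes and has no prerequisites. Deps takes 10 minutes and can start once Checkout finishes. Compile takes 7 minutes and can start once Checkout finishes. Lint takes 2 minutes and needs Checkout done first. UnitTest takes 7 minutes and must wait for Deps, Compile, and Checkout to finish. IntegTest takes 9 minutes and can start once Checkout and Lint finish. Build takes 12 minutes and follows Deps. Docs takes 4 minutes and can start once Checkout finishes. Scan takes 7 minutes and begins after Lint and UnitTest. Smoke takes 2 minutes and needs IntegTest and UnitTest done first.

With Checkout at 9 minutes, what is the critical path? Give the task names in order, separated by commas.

Checkout, Deps, UnitTest, Scan

The binding path is Checkout→Deps→UnitTest→Scan = 6+10+7+7 = 30; finish at 30 minutes.
Checkout lies on that path, so at 9 minutes the path becomes 33 minutes.
The critical path is still Checkout→Deps→UnitTest→Scan; finish is now 33 minutes.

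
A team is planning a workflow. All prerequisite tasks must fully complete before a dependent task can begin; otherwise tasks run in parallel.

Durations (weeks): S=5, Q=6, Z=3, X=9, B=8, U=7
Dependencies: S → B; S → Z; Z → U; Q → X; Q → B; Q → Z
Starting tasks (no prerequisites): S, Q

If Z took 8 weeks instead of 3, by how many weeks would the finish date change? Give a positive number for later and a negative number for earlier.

5

The binding path is Q→Z→U = 6+3+7 = 16; finish at 16 weeks.
Z is on the critical path; changing it to 8 makes that path 21 weeks.
The critical path is still Q→Z→U; finish is now 21 weeks.
Change in finish: 21 − 16 = +5 weeks.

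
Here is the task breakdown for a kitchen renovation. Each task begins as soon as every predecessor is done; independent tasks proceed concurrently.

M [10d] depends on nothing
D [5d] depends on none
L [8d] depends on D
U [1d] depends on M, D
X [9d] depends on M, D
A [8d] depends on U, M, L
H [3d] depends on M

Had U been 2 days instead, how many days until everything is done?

Critical path before the change: D→L→A = 5+8+8 = 21 giving 21 days.
The longest path through U is only 19 days, so U has float 2.
No other chain overtakes it, so the finish is 21 days.

21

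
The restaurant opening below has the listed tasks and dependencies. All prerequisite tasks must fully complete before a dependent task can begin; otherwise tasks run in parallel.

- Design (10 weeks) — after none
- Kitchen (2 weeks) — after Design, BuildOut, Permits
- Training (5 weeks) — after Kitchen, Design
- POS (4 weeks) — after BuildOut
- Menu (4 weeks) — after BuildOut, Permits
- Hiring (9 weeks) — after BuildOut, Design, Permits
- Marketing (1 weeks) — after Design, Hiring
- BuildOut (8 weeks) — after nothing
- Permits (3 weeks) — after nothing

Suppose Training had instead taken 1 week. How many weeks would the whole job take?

Actual critical path: Design→Hiring→Marketing = 10+9+1 = 20 ⇒ 20 weeks.
Training is off the critical path — its longest chain is 17 weeks, giving 3 of slack.
The critical path is still Design→Hiring→Marketing; finish is now 20 weeks.

20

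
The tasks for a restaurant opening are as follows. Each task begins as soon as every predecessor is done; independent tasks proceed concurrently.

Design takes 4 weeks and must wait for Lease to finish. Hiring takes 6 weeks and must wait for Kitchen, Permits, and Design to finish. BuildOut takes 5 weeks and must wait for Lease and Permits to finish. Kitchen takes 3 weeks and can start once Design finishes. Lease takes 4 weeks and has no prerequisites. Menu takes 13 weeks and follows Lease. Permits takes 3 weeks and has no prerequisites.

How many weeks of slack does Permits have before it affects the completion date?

8

Critical path: Lease→Design→Kitchen→Hiring = 4+4+3+6 = 17, so the finish is 17 weeks.
Permits finishes as early as 3 and must finish by 11.
Float = 17 − 9 = 8.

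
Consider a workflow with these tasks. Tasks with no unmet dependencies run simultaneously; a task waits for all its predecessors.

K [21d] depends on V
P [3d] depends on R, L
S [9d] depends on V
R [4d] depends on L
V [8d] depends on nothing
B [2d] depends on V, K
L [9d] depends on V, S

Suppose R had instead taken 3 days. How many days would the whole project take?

32

The binding path is V→S→L→R→P = 8+9+9+4+3 = 33; finish at 33 days.
Since R is critical, the -1 change carries straight to that chain (now 32 days).
No other chain overtakes it, so the finish is 32 days.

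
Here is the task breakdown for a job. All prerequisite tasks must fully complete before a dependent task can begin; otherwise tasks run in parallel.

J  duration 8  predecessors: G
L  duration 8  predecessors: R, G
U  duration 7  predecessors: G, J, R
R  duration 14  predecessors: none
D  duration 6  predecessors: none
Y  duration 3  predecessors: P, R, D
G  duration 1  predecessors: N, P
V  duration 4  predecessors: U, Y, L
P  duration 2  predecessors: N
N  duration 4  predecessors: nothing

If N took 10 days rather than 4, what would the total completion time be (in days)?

Baseline: N→P→G→J→U→V = 4+2+1+8+7+4 = 26 → 26 days.
Since N is critical, the +6 change carries straight to that chain (now 32 days).
That remains the longest chain; total 32 days.

32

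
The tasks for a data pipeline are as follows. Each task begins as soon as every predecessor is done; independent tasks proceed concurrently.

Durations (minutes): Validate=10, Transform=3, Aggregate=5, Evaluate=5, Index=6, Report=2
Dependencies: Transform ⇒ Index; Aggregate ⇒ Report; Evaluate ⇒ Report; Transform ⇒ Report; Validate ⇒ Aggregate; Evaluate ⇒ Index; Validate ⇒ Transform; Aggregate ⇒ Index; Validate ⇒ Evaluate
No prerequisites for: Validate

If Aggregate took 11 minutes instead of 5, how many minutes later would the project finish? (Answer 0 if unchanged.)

6

As given, the longest chain is Validate→Aggregate→Index = 10+5+6 = 21, so the finish is 21 minutes.
Aggregate lies on that path, so at 11 minutes the path becomes 27 minutes.
That remains the longest chain; total 27 minutes.
Change in finish: 27 − 21 = +6 minutes.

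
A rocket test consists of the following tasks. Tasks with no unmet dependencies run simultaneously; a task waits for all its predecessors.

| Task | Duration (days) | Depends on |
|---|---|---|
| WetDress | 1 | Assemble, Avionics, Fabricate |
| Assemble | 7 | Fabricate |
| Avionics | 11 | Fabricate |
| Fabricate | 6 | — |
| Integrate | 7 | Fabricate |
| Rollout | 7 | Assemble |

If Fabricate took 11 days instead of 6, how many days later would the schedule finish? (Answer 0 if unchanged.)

5

As given, the longest chain is Fabricate→Assemble→Rollout = 6+7+7 = 20, so the finish is 20 days.
Fabricate is on the critical path; changing it to 11 makes that path 25 days.
The critical path is still Fabricate→Assemble→Rollout; finish is now 25 days.
Change in finish: 25 − 20 = +5 days.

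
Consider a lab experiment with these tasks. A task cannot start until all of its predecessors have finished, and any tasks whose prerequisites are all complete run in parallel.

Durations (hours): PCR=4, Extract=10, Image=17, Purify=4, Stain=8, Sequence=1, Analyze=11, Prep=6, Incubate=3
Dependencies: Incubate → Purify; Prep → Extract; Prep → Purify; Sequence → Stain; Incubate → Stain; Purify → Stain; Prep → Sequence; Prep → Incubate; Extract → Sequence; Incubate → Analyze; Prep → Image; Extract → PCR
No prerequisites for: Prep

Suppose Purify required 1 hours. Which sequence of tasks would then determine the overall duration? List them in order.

Prep, Extract, Sequence, Stain

The binding path is Prep→Extract→Sequence→Stain = 6+10+1+8 = 25; finish at 25 hours.
Purify has 4 hours of float (longest path through it is 21).
The critical path is still Prep→Extract→Sequence→Stain; finish is now 25 hours.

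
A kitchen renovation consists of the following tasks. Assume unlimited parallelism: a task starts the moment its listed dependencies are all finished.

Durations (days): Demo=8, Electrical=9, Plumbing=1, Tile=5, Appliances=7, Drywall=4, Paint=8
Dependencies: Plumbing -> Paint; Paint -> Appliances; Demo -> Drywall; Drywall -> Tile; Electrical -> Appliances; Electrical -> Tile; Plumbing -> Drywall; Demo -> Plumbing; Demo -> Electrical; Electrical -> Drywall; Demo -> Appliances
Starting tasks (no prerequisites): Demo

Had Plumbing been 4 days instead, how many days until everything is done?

Baseline: Demo→Electrical→Drywall→Tile = 8+9+4+5 = 26 → 26 days.
The longest path through Plumbing is only 24 days, so Plumbing has float 2.
The binding chain switches to Demo→Plumbing→Paint→Appliances = 8+4+8+7 = 27; finish 27 days.

27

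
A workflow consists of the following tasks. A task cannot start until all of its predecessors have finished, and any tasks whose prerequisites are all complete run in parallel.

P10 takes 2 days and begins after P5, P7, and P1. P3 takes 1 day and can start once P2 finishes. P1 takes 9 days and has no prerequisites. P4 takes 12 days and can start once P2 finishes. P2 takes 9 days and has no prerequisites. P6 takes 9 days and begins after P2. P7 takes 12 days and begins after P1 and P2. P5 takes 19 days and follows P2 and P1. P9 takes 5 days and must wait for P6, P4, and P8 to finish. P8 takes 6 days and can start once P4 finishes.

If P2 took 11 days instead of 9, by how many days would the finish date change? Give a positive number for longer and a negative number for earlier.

Baseline: P2→P4→P8→P9 = 9+12+6+5 = 32 → 32 days.
P2 is on the critical path; changing it to 11 makes that path 34 days.
That remains the longest chain; total 34 days.
Change in finish: 34 − 32 = +2 days.

2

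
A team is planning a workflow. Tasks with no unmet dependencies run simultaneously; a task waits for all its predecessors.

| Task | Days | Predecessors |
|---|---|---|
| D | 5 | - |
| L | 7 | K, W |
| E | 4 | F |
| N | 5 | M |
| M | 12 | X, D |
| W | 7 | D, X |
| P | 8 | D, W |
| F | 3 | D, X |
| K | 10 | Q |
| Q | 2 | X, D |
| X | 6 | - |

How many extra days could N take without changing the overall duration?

2

X→Q→K→L = 6+2+10+7 = 25 sets the makespan at 25 days.
The longest chain containing N totals 23 days.
Slack of N = 20 − 18 = 2 days.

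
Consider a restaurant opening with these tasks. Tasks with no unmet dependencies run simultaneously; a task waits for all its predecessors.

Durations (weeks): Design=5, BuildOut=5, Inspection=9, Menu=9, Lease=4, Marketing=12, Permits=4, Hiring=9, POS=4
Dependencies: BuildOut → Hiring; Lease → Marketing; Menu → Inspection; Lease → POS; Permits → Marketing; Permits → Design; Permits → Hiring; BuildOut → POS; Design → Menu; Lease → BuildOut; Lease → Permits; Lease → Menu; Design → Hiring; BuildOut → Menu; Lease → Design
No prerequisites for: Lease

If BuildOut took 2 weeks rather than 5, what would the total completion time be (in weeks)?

31

Actual critical path: Lease→Permits→Design→Menu→Inspection = 4+4+5+9+9 = 31 ⇒ 31 weeks.
The longest path through BuildOut is only 27 weeks, so BuildOut has float 4.
The critical path is still Lease→Permits→Design→Menu→Inspection; finish is now 31 weeks.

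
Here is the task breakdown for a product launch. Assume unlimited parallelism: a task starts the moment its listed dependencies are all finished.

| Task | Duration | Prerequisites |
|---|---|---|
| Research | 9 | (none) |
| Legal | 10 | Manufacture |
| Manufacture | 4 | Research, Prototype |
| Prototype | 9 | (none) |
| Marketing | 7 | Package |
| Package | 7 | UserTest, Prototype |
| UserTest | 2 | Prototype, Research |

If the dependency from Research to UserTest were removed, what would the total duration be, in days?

25

Before: longest chain Research→UserTest→Package→Marketing = 9+2+7+7 = 25, finish 25.
Dropping Research→UserTest doesn't change UserTest's earliest start (9); another predecessor still binds.
New critical path: Prototype→UserTest→Package→Marketing = 9+2+7+7 = 25 ⇒ 25 days.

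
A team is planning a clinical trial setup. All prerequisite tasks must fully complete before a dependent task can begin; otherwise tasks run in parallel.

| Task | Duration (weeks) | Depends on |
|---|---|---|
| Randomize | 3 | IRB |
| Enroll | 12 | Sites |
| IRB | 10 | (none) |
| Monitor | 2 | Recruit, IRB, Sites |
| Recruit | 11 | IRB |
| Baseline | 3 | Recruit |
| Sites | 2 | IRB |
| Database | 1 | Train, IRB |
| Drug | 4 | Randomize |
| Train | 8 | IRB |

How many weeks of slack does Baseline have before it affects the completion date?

Critical path: IRB→Sites→Enroll = 10+2+12 = 24, so the finish is 24 weeks.
Longest path through Baseline: 24 weeks (earliest finish 24, latest finish 24).
Slack of Baseline = 21 − 21 = 0 weeks.

0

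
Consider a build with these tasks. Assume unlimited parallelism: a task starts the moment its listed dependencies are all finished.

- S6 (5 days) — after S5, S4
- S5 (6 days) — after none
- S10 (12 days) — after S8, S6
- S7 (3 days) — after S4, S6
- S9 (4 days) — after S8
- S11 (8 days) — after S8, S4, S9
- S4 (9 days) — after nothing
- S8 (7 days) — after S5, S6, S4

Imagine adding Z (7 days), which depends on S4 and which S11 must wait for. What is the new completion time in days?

33

Originally the schedule takes 33 days.
With Z inserted, S11 now waits for max(S8, S4, S9, Z).
New critical path: S4→S6→S8→S9→S11 = 9+5+7+4+8 = 33 ⇒ 33 days.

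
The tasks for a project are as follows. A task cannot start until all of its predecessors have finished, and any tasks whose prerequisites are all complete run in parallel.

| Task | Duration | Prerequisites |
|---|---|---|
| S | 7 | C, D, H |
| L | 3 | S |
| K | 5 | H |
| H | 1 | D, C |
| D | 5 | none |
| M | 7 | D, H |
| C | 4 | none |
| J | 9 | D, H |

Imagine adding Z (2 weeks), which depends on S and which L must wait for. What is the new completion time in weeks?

18

Originally the project takes 16 weeks.
With Z inserted, L now waits for max(S, Z).
New critical path: D→H→S→Z→L = 5+1+7+2+3 = 18 ⇒ 18 weeks.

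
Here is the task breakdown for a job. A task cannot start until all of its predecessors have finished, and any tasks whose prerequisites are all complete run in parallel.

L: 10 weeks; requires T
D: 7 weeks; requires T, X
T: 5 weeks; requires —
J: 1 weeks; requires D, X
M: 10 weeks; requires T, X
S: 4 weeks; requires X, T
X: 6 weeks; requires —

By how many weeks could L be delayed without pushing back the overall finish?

1

The longest chain is X→M = 6+10 = 16; overall finish 16 weeks.
The longest chain containing L totals 15 weeks.
Slack of L = 6 − 5 = 1 week.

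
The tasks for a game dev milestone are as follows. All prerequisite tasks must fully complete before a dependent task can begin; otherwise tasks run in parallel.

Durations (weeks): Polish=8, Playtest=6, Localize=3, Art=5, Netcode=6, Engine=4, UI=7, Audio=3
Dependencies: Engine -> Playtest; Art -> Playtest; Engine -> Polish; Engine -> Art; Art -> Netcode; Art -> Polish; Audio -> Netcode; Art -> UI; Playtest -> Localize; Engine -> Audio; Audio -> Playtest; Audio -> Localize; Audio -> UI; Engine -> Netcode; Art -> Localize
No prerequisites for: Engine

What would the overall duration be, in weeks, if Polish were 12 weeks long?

21

Actual critical path: Engine→Art→Playtest→Localize = 4+5+6+3 = 18 ⇒ 18 weeks.
Polish has 1 week of float (longest path through it is 17).
New critical path: Engine→Art→Polish = 4+5+12 = 21 ⇒ 21 weeks.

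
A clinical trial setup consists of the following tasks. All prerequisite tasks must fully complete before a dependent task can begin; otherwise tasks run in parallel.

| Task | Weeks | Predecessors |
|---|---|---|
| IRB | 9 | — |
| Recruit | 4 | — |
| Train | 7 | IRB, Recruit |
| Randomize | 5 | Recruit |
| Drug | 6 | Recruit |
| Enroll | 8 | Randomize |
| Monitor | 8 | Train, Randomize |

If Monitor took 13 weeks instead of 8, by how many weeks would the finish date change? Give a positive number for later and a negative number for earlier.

5

Baseline: IRB→Train→Monitor = 9+7+8 = 24 → 24 weeks.
Since Monitor is critical, the +5 change carries straight to that chain (now 29 weeks).
The critical path is still IRB→Train→Monitor; finish is now 29 weeks.
Change in finish: 29 − 24 = +5 weeks.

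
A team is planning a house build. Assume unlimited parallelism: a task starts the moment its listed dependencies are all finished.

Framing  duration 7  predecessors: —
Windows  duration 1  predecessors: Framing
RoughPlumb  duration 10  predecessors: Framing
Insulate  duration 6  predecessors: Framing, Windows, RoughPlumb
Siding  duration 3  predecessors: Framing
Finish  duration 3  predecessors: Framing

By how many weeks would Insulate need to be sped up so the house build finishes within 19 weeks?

Current finish: 23 weeks; target: 19.
Insulate is on every critical path, so each week cut from Insulate cuts the finish by one (this holds down to a finish of 18).
Need 23 − 19 = 4 weeks off Insulate → Insulate becomes 2 weeks, finish becomes 19.

4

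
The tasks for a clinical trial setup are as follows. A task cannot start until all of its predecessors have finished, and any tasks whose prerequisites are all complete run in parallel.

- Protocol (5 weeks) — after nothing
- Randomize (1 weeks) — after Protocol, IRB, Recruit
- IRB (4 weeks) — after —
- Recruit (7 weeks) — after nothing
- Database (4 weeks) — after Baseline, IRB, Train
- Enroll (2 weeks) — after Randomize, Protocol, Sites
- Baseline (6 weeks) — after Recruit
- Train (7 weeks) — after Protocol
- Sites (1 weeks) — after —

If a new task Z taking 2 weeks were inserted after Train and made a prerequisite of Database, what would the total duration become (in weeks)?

Originally the plan takes 17 weeks.
With Z inserted, Database now waits for max(Baseline, IRB, Train, Z).
New critical path: Protocol→Train→Z→Database = 5+7+2+4 = 18 ⇒ 18 weeks.

18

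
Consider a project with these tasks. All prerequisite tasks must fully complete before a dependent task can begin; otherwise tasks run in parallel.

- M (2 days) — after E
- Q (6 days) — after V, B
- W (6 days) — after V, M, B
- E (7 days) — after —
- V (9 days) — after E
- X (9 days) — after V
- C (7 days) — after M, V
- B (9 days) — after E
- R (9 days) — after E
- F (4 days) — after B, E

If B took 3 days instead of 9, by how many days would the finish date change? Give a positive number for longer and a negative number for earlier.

The binding path is E→V→X = 7+9+9 = 25; finish at 25 days.
The longest path through B is only 22 days, so B has float 3.
No other chain overtakes it, so the finish is 25 days.
Change in finish: 25 − 25 = +0 days.

0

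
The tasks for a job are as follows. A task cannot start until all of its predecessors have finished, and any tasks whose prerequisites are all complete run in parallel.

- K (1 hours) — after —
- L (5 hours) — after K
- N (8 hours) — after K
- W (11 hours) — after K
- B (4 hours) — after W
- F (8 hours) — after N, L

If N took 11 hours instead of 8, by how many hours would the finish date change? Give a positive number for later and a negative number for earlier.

3

Critical path before the change: K→N→F = 1+8+8 = 17 giving 17 hours.
N is on the critical path; changing it to 11 makes that path 20 hours.
That remains the longest chain; total 20 hours.
Change in finish: 20 − 17 = +3 hours.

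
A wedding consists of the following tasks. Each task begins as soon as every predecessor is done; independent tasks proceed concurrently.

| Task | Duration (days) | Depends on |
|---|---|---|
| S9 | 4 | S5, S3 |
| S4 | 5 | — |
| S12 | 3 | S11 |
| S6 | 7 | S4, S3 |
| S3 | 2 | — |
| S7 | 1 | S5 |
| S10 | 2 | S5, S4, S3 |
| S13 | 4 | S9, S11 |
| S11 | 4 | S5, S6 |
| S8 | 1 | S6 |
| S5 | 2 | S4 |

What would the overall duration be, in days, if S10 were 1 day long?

20

Critical path before the change: S4→S6→S11→S13 = 5+7+4+4 = 20 giving 20 days.
S10 is off the critical path — its longest chain is 9 days, giving 11 of slack.
No other chain overtakes it, so the finish is 20 days.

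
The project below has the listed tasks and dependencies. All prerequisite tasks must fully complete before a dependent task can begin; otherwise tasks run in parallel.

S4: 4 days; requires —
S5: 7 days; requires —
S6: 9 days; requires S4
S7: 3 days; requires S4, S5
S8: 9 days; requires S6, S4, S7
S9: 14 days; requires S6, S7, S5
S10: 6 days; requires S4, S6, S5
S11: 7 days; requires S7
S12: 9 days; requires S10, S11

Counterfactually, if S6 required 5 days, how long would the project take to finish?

26

The binding path is S4→S6→S10→S12 = 4+9+6+9 = 28; finish at 28 days.
S6 lies on that path, so at 5 days the path becomes 24 days.
The binding chain switches to S5→S7→S11→S12 = 7+3+7+9 = 26; finish 26 days.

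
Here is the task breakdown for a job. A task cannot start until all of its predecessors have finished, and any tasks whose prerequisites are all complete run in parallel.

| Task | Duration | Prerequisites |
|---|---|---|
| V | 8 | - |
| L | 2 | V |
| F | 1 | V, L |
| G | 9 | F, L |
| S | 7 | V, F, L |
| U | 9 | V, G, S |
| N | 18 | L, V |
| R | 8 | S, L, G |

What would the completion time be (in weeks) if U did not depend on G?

28

Original critical path: V→L→F→G→U = 8+2+1+9+9 = 29 ⇒ 29 weeks.
Without G→U, U's earliest start moves from 20 to 18.
New critical path: V→L→F→G→R = 8+2+1+9+8 = 28 ⇒ 28 weeks.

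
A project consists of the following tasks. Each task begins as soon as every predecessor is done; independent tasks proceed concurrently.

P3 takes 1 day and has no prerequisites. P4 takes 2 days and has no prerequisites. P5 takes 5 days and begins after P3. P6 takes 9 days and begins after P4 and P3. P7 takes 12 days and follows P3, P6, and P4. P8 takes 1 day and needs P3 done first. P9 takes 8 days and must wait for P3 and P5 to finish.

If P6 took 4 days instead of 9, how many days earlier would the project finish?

The binding path is P4→P6→P7 = 2+9+12 = 23; finish at 23 days.
Since P6 is critical, the -5 change carries straight to that chain (now 18 days).
The critical path is still P4→P6→P7; finish is now 18 days.
Change in finish: 18 − 23 = -5 days.

5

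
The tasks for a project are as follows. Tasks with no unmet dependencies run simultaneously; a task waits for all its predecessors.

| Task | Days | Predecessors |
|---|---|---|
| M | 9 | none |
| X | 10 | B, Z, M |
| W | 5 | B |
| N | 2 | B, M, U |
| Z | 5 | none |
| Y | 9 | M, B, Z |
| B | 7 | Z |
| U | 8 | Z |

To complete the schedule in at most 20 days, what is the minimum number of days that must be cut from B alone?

Current finish: 22 days; target: 20.
B is on every critical path, so each day cut from B cuts the finish by one (this holds down to a finish of 19).
Need 22 − 20 = 2 days off B → B becomes 5 days, finish becomes 20.

2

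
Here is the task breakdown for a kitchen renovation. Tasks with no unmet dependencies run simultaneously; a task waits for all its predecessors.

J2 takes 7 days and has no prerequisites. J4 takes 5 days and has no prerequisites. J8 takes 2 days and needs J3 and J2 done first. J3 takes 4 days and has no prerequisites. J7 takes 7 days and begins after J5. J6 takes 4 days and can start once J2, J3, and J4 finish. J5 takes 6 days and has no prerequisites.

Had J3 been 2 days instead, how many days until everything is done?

As given, the longest chain is J5→J7 = 6+7 = 13, so the finish is 13 days.
J3 has 5 days of float (longest path through it is 8).
The critical path is still J5→J7; finish is now 13 days.

13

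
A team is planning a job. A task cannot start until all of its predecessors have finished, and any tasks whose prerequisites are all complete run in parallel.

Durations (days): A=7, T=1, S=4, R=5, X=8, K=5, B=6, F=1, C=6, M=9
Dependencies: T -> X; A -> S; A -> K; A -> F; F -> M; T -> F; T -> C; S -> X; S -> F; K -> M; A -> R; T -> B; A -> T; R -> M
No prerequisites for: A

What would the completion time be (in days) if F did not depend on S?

With the dependency in place, A→S→F→M = 7+4+1+9 = 21 sets the finish at 21 days.
Without S→F, F's earliest start moves from 11 to 8.
After: A→R→M = 7+5+9 = 21 → 21 days.

21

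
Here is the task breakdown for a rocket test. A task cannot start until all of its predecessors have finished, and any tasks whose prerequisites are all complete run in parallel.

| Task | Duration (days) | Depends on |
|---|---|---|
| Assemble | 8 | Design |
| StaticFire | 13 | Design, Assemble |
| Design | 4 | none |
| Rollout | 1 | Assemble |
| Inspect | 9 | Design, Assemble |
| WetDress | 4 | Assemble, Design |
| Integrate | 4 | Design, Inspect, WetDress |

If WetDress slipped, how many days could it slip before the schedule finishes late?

5

The longest chain is Design→Assemble→StaticFire = 4+8+13 = 25; overall finish 25 days.
WetDress finishes as early as 16 and must finish by 21.
So WetDress can slip 21 − 16 = 5 days.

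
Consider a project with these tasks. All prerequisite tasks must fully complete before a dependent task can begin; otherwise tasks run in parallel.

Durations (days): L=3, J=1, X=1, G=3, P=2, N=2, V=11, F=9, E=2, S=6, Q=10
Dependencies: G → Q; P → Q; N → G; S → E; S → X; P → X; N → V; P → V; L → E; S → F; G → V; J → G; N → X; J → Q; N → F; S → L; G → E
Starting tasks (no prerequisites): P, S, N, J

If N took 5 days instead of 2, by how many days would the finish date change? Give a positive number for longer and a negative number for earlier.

3

As given, the longest chain is N→G→V = 2+3+11 = 16, so the finish is 16 days.
Since N is critical, the +3 change carries straight to that chain (now 19 days).
No other chain overtakes it, so the finish is 19 days.
Change in finish: 19 − 16 = +3 days.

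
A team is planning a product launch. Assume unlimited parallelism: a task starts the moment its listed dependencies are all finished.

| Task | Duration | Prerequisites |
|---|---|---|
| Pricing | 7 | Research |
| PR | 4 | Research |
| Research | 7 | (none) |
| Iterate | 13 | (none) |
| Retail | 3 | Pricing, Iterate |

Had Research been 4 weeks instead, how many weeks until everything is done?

The binding path is Research→Pricing→Retail = 7+7+3 = 17; finish at 17 weeks.
Research lies on that path, so at 4 weeks the path becomes 14 weeks.
New critical path: Iterate→Retail = 13+3 = 16 ⇒ 16 weeks.

16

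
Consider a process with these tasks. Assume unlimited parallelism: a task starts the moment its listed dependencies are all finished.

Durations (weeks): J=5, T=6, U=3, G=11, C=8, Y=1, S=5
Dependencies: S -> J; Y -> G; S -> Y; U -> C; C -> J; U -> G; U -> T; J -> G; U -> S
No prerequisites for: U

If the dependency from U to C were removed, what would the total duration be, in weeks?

Before: longest chain U→C→J→G = 3+8+5+11 = 27, finish 27.
Without U→C, C's earliest start moves from 3 to 0.
The longest chain is now U→S→J→G = 3+5+5+11 = 24, so the plan takes 24 weeks.

24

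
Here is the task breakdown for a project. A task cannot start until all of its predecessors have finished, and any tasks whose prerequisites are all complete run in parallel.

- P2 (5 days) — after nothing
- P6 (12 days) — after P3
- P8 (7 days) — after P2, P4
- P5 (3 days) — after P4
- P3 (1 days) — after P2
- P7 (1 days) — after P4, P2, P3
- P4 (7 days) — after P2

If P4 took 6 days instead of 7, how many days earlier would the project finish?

1

Critical path before the change: P2→P4→P8 = 5+7+7 = 19 giving 19 days.
Since P4 is critical, the -1 change carries straight to that chain (now 18 days).
Now P2→P3→P6 = 5+1+12 = 18 is longest, so the finish becomes 18 days.
Change in finish: 18 − 19 = -1 days.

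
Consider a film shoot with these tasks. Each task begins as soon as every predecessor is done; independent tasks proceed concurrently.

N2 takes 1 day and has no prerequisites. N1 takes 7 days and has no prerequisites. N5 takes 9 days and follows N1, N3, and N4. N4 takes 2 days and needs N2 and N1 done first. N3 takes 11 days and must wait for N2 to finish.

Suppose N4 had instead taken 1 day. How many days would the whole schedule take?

The binding path is N2→N3→N5 = 1+11+9 = 21; finish at 21 days.
N4 has 3 days of float (longest path through it is 18).
No other chain overtakes it, so the finish is 21 days.

21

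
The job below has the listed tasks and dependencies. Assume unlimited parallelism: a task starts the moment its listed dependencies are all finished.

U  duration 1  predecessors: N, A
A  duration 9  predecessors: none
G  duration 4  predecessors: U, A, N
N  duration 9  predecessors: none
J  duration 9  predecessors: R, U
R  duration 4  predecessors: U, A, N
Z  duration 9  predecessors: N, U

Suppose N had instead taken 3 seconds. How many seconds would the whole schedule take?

Critical path before the change: N→U→R→J = 9+1+4+9 = 23 giving 23 seconds.
N lies on that path, so at 3 seconds the path becomes 17 seconds.
The binding chain switches to A→U→R→J = 9+1+4+9 = 23; finish 23 seconds.

23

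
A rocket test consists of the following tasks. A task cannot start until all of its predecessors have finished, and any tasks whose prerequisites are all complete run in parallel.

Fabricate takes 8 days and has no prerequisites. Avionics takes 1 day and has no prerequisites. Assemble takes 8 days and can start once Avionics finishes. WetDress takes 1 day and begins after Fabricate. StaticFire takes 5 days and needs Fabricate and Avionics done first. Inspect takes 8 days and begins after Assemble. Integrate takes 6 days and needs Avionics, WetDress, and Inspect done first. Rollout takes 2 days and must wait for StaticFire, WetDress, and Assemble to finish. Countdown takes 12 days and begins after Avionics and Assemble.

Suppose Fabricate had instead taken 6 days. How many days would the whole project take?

23

The binding path is Avionics→Assemble→Inspect→Integrate = 1+8+8+6 = 23; finish at 23 days.
The longest path through Fabricate is only 15 days, so Fabricate has float 8.
The critical path is still Avionics→Assemble→Inspect→Integrate; finish is now 23 days.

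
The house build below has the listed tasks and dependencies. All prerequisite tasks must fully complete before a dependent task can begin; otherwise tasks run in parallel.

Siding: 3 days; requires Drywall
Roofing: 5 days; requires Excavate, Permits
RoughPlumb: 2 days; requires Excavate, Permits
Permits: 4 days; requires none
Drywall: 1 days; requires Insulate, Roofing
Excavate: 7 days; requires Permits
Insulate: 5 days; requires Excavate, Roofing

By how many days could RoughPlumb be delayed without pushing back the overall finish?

Permits→Excavate→Roofing→Insulate→Drywall→Siding = 4+7+5+5+1+3 = 25 sets the makespan at 25 days.
Longest path through RoughPlumb: 13 days (earliest finish 13, latest finish 25).
So RoughPlumb can slip 25 − 13 = 12 days.

12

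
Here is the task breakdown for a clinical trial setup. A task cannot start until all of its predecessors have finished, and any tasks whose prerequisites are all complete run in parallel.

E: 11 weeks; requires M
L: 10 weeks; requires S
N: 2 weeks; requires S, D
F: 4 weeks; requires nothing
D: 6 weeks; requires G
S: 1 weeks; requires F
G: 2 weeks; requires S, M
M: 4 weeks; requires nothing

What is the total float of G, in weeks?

The longest chain is M→E = 4+11 = 15; overall finish 15 weeks.
The longest chain containing G totals 15 weeks.
Float = 15 − 15 = 0.

0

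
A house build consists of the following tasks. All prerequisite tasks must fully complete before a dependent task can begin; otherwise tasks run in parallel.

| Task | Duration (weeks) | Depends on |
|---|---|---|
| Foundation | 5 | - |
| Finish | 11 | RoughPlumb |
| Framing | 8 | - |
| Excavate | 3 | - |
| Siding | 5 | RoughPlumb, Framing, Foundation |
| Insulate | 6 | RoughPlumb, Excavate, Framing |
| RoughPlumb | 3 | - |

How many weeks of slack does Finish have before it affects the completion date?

Critical path: Framing→Insulate = 8+6 = 14, so the finish is 14 weeks.
Longest path through Finish: 14 weeks (earliest finish 14, latest finish 14).
So Finish can slip 14 − 14 = 0 weeks.

0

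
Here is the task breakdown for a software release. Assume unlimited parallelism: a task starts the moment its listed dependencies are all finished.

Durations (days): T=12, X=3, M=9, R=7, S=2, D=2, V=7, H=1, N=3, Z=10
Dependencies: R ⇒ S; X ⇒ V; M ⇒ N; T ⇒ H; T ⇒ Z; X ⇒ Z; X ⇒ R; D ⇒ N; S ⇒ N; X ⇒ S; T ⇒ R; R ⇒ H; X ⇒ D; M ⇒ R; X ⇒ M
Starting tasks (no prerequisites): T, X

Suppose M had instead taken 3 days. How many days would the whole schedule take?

24

Critical path before the change: X→M→R→S→N = 3+9+7+2+3 = 24 giving 24 days.
M is on the critical path; changing it to 3 makes that path 18 days.
The binding chain switches to T→R→S→N = 12+7+2+3 = 24; finish 24 days.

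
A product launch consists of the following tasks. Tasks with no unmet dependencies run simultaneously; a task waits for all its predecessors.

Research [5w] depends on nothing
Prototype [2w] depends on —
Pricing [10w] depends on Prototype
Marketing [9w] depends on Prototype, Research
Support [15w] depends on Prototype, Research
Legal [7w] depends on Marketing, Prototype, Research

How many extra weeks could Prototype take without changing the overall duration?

3

Research→Marketing→Legal = 5+9+7 = 21 sets the makespan at 21 weeks.
The longest chain containing Prototype totals 18 weeks.
Float = 21 − 18 = 3.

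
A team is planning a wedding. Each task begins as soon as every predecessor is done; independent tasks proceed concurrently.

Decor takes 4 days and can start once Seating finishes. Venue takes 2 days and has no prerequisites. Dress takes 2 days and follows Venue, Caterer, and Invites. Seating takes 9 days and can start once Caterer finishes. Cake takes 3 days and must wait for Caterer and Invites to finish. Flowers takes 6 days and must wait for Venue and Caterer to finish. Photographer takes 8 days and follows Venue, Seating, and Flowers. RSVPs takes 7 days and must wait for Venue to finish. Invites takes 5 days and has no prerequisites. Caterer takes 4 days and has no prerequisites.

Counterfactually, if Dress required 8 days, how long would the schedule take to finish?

Actual critical path: Caterer→Seating→Photographer = 4+9+8 = 21 ⇒ 21 days.
Dress is off the critical path — its longest chain is 7 days, giving 14 of slack.
No other chain overtakes it, so the finish is 21 days.

21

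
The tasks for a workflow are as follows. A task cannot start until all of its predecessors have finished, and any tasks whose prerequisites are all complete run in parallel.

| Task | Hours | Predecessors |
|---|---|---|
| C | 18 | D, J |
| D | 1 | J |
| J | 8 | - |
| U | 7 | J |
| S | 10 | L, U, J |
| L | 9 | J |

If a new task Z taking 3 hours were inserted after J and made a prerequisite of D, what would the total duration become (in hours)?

30

Originally the job takes 27 hours.
With Z inserted, D now waits for max(J, Z).
New critical path: J→Z→D→C = 8+3+1+18 = 30 ⇒ 30 hours.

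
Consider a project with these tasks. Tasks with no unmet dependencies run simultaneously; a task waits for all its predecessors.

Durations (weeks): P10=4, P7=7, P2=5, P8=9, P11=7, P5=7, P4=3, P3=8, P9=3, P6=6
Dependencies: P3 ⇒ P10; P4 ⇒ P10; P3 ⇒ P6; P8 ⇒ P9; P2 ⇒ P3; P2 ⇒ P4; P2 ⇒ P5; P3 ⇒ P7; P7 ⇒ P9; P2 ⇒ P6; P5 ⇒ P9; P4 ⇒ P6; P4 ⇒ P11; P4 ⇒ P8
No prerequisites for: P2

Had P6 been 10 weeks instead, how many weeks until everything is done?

23

Baseline: P2→P3→P7→P9 = 5+8+7+3 = 23 → 23 weeks.
P6 has 4 weeks of float (longest path through it is 19).
The binding chain switches to P2→P3→P6 = 5+8+10 = 23; finish 23 weeks.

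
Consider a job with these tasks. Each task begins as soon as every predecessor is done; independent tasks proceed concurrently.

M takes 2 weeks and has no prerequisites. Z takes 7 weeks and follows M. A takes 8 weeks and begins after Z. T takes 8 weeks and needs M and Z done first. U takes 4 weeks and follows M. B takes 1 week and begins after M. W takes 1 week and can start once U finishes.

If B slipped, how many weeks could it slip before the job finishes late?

The longest chain is M→Z→A = 2+7+8 = 17; overall finish 17 weeks.
The longest chain containing B totals 3 weeks.
So B can slip 17 − 3 = 14 weeks.

14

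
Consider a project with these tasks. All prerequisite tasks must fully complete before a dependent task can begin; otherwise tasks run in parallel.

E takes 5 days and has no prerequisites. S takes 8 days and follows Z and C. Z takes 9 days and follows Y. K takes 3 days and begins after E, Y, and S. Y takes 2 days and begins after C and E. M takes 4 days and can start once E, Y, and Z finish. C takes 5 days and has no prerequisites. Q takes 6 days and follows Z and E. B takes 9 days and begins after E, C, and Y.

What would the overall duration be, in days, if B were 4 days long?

27

Critical path before the change: C→Y→Z→S→K = 5+2+9+8+3 = 27 giving 27 days.
B is off the critical path — its longest chain is 16 days, giving 11 of slack.
That remains the longest chain; total 27 days.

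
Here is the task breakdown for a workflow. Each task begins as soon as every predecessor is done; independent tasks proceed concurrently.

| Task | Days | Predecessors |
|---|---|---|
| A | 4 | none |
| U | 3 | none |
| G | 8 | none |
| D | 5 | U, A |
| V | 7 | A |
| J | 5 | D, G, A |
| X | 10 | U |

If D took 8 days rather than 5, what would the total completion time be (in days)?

Actual critical path: A→D→J = 4+5+5 = 14 ⇒ 14 days.
D is on the critical path; changing it to 8 makes that path 17 days.
That remains the longest chain; total 17 days.

17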